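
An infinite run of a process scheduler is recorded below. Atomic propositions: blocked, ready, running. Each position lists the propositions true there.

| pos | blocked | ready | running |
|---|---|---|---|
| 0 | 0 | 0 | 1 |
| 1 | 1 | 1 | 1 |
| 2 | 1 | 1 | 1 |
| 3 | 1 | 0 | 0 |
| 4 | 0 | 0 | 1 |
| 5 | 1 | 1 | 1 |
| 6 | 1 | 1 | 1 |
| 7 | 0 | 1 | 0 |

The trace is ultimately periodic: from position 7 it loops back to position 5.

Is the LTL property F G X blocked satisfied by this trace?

G X blocked is false at every position 0..7, so it never becomes true and F G X blocked fails.

Does not hold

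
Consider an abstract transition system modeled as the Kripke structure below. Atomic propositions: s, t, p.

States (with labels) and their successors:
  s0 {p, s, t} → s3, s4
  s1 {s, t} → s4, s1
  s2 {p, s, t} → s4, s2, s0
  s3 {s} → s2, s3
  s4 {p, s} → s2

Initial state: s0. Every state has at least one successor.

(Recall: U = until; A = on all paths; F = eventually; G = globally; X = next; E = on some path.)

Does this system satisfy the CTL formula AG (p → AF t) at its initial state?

Holds

States satisfying p → AF t: {s0, s1, s2, s3, s4}.
States satisfying AG (p → AF t): {s0, s1, s2, s3, s4}.
Every state reachable from s0 satisfies p → AF t.
s0 ∈ Sat(AG (p → AF t)).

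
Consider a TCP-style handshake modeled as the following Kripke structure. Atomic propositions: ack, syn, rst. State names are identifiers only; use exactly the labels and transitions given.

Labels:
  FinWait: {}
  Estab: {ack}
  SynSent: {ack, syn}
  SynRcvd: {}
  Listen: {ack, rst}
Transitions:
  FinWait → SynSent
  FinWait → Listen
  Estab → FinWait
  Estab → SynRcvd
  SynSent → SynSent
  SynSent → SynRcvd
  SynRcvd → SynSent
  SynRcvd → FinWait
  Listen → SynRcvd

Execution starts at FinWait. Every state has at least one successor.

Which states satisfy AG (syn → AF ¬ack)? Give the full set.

none

States satisfying syn → AF ¬ack: {FinWait, Estab, SynRcvd, Listen}.
States satisfying AG (syn → AF ¬ack): ∅.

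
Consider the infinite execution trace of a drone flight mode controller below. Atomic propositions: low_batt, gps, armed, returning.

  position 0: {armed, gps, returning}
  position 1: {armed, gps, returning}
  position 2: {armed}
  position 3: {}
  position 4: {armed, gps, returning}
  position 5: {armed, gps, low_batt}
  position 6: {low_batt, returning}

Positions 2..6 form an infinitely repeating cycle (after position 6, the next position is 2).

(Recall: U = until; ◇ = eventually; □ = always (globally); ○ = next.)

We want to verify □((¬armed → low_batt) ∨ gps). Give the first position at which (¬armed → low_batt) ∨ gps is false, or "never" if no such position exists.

3

Check (¬armed → low_batt) ∨ gps at each position in order: 0 ✓, 1 ✓, 2 ✓.
At position 3 the labels are {}, so (¬armed → low_batt) ∨ gps is false there. This is the first violation.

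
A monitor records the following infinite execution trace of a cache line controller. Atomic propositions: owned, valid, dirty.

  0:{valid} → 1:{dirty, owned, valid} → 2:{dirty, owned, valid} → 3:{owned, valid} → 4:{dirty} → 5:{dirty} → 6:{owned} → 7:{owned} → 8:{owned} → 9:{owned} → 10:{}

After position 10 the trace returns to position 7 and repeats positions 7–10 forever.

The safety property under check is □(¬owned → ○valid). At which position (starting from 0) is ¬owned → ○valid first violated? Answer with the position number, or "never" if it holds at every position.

4

Check ¬owned → ○valid at each position in order: 0 ✓, 1 ✓, 2 ✓, 3 ✓.
At position 4 the labels are {dirty} and the next position 5 has {dirty}, so ¬owned → ○valid is false there. This is the first violation.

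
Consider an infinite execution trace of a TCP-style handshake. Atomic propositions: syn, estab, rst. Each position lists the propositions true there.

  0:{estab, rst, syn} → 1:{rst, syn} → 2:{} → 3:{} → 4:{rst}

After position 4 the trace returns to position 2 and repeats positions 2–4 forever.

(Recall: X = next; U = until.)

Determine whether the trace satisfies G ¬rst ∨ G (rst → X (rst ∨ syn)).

¬rst must hold at every position from 0 onward. It fails at position 0, so G ¬rst is false.
rst → X (rst ∨ syn) must hold at every position from 0 onward. It fails at position 1, so G (rst → X (rst ∨ syn)) is false.
Positions where rst holds: 0, 1, 4.
Check X (rst ∨ syn) at each: 0→ok, 1→fails, 4→fails.
At position 0: G ¬rst is false; G (rst → X (rst ∨ syn)) is false; so G ¬rst ∨ G (rst → X (rst ∨ syn)) is false.

Violated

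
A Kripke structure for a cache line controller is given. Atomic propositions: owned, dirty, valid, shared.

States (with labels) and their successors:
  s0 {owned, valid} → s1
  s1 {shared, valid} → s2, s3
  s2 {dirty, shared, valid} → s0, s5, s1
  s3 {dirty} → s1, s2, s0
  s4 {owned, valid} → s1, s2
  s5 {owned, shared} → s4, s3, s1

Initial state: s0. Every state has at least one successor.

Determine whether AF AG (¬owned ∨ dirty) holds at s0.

Does not hold

States satisfying AG (¬owned ∨ dirty): ∅.
States satisfying AF AG (¬owned ∨ dirty): ∅.
There is a path from s0 along which AG (¬owned ∨ dirty) never holds.
s0 ∉ Sat(AF AG (¬owned ∨ dirty)).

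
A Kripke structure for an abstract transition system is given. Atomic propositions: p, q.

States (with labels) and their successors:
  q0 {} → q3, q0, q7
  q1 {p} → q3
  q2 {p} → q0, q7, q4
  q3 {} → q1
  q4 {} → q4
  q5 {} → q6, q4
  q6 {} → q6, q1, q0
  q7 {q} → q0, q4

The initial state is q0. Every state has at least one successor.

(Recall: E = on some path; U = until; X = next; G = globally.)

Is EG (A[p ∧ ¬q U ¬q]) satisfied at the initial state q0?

States satisfying A[p ∧ ¬q U ¬q]: {q0, q1, q2, q3, q4, q5, q6}.
States satisfying EG (A[p ∧ ¬q U ¬q]): {q0, q1, q2, q3, q4, q5, q6}.
q0 ∈ Sat(EG (A[p ∧ ¬q U ¬q])).

Holds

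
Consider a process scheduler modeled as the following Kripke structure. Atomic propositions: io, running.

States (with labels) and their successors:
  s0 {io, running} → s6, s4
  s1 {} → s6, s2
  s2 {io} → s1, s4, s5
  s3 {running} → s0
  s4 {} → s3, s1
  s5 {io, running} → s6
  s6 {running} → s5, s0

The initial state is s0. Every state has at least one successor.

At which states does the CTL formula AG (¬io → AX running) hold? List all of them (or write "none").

none

States satisfying ¬io → AX running: {s0, s2, s3, s5, s6}.
States satisfying AG (¬io → AX running): ∅.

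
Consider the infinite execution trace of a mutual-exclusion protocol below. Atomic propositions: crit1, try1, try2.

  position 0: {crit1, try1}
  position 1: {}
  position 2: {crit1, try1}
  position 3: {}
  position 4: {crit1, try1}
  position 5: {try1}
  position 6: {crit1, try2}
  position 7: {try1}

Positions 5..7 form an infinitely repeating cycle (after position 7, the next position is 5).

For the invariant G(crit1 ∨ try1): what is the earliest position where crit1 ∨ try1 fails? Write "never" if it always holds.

1

Check crit1 ∨ try1 at each position in order: 0 ✓.
At position 1 the labels are {}, so crit1 ∨ try1 is false there. This is the first violation.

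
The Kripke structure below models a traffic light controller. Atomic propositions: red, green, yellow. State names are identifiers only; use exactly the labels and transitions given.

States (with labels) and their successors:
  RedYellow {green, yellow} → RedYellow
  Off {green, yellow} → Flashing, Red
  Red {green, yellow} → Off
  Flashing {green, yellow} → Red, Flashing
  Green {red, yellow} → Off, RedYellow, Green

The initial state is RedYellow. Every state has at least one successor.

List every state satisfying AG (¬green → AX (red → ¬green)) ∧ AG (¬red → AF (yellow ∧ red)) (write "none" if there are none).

States satisfying ¬green → AX (red → ¬green): {RedYellow, Off, Red, Flashing, Green}.
States satisfying AG (¬green → AX (red → ¬green)): {RedYellow, Off, Red, Flashing, Green}.
States satisfying ¬red → AF (yellow ∧ red): {Green}.
States satisfying AG (¬red → AF (yellow ∧ red)): ∅.
States satisfying AG (¬green → AX (red → ¬green)) ∧ AG (¬red → AF (yellow ∧ red)): ∅.

none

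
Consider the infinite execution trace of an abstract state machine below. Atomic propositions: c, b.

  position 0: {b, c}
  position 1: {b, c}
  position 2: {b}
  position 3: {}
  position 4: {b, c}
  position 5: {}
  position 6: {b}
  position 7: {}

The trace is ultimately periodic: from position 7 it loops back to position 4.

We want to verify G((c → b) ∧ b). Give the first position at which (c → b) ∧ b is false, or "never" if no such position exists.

Check (c → b) ∧ b at each position in order: 0 ✓, 1 ✓, 2 ✓.
At position 3 the labels are {}, so (c → b) ∧ b is false there. This is the first violation.

3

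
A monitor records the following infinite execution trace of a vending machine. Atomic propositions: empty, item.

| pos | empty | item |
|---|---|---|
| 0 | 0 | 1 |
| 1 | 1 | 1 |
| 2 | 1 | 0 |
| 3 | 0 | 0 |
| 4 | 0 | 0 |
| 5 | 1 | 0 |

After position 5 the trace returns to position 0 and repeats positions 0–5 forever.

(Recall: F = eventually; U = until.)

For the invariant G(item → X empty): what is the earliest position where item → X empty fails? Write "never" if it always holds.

item → X empty holds at every position 0..5, and those are all the positions the trace ever visits, so the invariant G(item → X empty) is never violated.

never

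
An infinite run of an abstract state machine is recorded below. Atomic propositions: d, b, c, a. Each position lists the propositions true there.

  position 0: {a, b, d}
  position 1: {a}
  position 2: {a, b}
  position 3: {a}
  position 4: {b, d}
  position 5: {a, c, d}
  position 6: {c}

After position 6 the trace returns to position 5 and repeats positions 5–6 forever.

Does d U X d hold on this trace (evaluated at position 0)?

Walking from position 0: at position 1, X d has not yet held and d fails, so d U X d is false.

Does not hold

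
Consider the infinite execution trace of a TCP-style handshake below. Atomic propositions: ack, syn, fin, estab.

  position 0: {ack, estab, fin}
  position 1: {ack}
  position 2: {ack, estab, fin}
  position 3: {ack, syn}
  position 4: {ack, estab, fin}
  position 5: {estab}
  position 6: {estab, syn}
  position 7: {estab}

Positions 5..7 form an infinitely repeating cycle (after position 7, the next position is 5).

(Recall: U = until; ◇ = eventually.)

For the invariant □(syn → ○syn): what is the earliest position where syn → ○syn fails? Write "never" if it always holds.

3

Check syn → ○syn at each position in order: 0 ✓, 1 ✓, 2 ✓.
At position 3 the labels are {ack, syn} and the next position 4 has {ack, estab, fin}, so syn → ○syn is false there. This is the first violation.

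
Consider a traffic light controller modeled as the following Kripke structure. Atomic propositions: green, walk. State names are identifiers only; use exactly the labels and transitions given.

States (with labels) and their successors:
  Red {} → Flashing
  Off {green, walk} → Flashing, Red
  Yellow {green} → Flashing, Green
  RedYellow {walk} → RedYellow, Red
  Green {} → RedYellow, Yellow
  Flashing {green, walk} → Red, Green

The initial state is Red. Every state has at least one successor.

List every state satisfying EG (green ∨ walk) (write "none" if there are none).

States satisfying green ∨ walk: {Off, Yellow, RedYellow, Flashing}.
States satisfying EG (green ∨ walk): {RedYellow}.

{RedYellow}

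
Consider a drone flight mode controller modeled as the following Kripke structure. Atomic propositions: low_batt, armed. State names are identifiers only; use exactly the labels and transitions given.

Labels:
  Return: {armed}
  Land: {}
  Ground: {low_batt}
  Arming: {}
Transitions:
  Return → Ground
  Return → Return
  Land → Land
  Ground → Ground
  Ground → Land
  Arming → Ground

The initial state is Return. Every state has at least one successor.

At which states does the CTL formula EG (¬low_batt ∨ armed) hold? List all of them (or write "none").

States satisfying ¬low_batt ∨ armed: {Return, Land, Arming}.
States satisfying EG (¬low_batt ∨ armed): {Return, Land}.

{Return, Land}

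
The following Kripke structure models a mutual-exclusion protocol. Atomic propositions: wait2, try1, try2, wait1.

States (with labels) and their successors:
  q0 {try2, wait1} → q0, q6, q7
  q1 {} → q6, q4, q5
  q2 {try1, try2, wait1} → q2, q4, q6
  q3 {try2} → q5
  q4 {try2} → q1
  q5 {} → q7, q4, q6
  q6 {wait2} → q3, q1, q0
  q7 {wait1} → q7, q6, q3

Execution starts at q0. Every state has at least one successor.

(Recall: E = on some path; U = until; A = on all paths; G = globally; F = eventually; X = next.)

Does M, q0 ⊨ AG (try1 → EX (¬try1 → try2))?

Holds

States satisfying try1 → EX (¬try1 → try2): {q0, q1, q2, q3, q4, q5, q6, q7}.
States satisfying AG (try1 → EX (¬try1 → try2)): {q0, q1, q2, q3, q4, q5, q6, q7}.
Every state reachable from q0 satisfies try1 → EX (¬try1 → try2).
q0 ∈ Sat(AG (try1 → EX (¬try1 → try2))).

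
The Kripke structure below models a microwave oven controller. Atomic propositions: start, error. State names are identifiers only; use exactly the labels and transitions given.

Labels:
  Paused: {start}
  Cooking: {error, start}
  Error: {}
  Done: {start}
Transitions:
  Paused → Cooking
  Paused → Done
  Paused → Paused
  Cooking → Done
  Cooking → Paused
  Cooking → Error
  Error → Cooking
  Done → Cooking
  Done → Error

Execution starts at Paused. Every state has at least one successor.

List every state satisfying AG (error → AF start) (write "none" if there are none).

States satisfying error → AF start: {Paused, Cooking, Error, Done}.
States satisfying AG (error → AF start): {Paused, Cooking, Error, Done}.

{Paused, Cooking, Error, Done}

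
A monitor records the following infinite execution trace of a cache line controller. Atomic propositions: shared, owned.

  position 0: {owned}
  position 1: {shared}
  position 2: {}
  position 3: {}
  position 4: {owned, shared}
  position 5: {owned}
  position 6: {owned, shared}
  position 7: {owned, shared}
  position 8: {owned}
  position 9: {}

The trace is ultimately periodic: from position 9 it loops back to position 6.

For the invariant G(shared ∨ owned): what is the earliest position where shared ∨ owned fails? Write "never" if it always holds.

Check shared ∨ owned at each position in order: 0 ✓, 1 ✓.
At position 2 the labels are {}, so shared ∨ owned is false there. This is the first violation.

2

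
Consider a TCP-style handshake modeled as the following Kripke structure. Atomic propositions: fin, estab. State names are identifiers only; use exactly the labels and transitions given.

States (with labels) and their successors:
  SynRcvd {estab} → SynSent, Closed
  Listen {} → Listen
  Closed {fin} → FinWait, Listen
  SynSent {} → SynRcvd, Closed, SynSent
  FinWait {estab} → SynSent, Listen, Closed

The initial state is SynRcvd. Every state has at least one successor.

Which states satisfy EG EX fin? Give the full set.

{SynRcvd, SynSent, FinWait}

States satisfying EX fin: {SynRcvd, SynSent, FinWait}.
States satisfying EG EX fin: {SynRcvd, SynSent, FinWait}.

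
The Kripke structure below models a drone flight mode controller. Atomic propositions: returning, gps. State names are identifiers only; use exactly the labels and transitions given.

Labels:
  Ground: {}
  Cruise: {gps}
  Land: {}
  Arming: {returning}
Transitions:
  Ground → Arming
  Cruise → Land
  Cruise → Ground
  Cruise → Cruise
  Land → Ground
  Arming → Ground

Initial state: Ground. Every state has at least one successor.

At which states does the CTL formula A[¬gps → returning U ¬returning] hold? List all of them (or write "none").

States satisfying ¬gps → returning: {Cruise, Arming}.
States satisfying ¬returning: {Ground, Cruise, Land}.
States satisfying A[¬gps → returning U ¬returning]: {Ground, Cruise, Land, Arming}.

{Ground, Cruise, Land, Arming}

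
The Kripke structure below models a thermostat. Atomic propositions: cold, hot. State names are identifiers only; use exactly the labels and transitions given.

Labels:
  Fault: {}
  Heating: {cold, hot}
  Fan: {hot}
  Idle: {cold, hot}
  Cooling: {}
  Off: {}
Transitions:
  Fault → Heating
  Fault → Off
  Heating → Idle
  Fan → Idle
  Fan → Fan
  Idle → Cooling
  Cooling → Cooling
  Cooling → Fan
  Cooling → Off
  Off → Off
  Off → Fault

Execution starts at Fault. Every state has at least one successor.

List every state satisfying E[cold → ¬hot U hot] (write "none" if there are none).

{Fault, Heating, Fan, Idle, Cooling, Off}

States satisfying cold → ¬hot: {Fault, Fan, Cooling, Off}.
States satisfying hot: {Heating, Fan, Idle}.
States satisfying E[cold → ¬hot U hot]: {Fault, Heating, Fan, Idle, Cooling, Off}.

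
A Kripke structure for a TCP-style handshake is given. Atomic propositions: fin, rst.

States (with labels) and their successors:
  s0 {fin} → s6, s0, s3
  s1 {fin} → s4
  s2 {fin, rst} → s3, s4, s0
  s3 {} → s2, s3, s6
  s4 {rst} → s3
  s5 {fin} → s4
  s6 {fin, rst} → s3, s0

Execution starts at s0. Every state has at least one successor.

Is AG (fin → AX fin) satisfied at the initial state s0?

Violated

States satisfying fin → AX fin: {s3, s4}.
States satisfying AG (fin → AX fin): ∅.
s0 is reachable from s0 and violates fin → AX fin, so AG fails at s0.
s0 ∉ Sat(AG (fin → AX fin)).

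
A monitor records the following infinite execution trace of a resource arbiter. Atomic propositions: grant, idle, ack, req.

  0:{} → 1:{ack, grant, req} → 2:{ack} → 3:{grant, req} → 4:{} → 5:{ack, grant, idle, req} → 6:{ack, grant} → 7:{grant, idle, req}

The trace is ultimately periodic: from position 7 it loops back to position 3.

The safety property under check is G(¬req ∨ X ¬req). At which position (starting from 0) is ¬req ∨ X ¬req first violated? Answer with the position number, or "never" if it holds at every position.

7

Check ¬req ∨ X ¬req at each position in order: 0 ✓, 1 ✓, 2 ✓, 3 ✓, 4 ✓, 5 ✓, 6 ✓.
At position 7 the labels are {grant, idle, req} and the next position 3 has {grant, req}, so ¬req ∨ X ¬req is false there. This is the first violation.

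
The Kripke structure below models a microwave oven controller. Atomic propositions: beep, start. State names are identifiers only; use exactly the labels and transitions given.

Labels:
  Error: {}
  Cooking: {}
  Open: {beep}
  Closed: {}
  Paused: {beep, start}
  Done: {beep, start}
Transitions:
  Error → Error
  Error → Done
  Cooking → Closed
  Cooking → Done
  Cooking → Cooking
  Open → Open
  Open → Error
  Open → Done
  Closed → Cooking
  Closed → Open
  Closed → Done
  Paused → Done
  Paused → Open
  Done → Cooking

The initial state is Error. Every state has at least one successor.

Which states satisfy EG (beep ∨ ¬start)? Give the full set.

States satisfying beep ∨ ¬start: {Error, Cooking, Open, Closed, Paused, Done}.
States satisfying EG (beep ∨ ¬start): {Error, Cooking, Open, Closed, Paused, Done}.

{Error, Cooking, Open, Closed, Paused, Done}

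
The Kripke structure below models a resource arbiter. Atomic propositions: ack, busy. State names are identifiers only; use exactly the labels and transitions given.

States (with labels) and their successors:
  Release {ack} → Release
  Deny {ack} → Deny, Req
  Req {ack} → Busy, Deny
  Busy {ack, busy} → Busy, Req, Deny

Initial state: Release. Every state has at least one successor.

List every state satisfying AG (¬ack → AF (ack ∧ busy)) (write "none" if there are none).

{Release, Deny, Req, Busy}

States satisfying ¬ack → AF (ack ∧ busy): {Release, Deny, Req, Busy}.
States satisfying AG (¬ack → AF (ack ∧ busy)): {Release, Deny, Req, Busy}.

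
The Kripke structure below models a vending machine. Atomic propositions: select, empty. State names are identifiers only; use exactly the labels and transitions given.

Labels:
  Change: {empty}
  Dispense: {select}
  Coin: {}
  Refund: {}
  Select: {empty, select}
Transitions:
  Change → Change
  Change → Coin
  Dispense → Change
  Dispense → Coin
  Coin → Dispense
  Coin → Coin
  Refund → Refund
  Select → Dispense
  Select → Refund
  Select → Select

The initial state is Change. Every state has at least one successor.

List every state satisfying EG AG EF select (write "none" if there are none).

{Change, Dispense, Coin}

States satisfying AG EF select: {Change, Dispense, Coin}.
States satisfying EG AG EF select: {Change, Dispense, Coin}.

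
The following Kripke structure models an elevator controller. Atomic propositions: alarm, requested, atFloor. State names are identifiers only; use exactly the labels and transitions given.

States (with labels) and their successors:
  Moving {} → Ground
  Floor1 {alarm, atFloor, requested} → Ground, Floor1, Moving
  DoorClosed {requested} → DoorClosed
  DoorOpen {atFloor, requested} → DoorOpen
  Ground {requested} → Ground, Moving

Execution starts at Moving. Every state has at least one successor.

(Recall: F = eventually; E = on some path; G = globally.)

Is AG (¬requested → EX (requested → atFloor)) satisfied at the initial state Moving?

States satisfying ¬requested → EX (requested → atFloor): {Floor1, DoorClosed, DoorOpen, Ground}.
States satisfying AG (¬requested → EX (requested → atFloor)): {DoorClosed, DoorOpen}.
Moving is reachable from Moving and violates ¬requested → EX (requested → atFloor), so AG fails at Moving.
Moving ∉ Sat(AG (¬requested → EX (requested → atFloor))).

Violated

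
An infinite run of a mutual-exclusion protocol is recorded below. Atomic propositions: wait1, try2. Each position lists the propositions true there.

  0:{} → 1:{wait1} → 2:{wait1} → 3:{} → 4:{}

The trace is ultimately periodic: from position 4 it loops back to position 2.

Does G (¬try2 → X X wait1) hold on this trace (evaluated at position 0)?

Does not hold

¬try2 → X X wait1 must hold at every position from 0 onward. It fails at position 1, so G (¬try2 → X X wait1) is false.
Positions where ¬try2 holds: 0, 1, 2, 3, 4.
Check X X wait1 at each: 0→ok, 1→fails, 2→fails, 3→ok, 4→fails.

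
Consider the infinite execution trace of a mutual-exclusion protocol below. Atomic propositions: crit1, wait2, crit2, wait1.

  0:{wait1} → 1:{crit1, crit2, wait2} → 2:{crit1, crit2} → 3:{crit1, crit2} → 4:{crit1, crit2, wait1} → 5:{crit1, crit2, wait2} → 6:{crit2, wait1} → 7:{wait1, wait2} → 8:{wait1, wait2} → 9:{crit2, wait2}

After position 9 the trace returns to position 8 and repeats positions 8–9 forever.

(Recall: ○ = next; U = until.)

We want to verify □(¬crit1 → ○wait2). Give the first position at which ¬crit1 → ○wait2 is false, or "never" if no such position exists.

¬crit1 → ○wait2 holds at every position 0..9, and those are all the positions the trace ever visits, so the invariant □(¬crit1 → ○wait2) is never violated.

never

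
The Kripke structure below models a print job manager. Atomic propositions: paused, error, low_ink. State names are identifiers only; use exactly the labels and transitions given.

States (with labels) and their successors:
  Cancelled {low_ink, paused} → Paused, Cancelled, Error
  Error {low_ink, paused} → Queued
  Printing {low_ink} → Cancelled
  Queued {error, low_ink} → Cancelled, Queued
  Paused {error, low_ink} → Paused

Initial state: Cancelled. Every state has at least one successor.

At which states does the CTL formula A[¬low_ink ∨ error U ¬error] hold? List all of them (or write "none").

States satisfying ¬low_ink ∨ error: {Queued, Paused}.
States satisfying ¬error: {Cancelled, Error, Printing}.
States satisfying A[¬low_ink ∨ error U ¬error]: {Cancelled, Error, Printing}.

{Cancelled, Error, Printing}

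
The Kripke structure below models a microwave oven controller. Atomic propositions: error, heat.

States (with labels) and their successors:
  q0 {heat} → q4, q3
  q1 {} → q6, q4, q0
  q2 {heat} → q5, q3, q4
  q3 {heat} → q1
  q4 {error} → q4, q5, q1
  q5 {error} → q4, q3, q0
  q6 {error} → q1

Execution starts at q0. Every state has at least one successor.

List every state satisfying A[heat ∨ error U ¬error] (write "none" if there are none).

{q0, q1, q2, q3, q6}

States satisfying heat ∨ error: {q0, q2, q3, q4, q5, q6}.
States satisfying ¬error: {q0, q1, q2, q3}.
States satisfying A[heat ∨ error U ¬error]: {q0, q1, q2, q3, q6}.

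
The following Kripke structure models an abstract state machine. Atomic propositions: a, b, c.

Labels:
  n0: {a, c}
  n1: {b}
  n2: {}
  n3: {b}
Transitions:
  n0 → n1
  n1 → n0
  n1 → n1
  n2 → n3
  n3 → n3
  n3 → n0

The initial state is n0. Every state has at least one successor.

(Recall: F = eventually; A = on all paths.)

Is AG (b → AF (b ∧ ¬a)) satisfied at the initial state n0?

States satisfying b → AF (b ∧ ¬a): {n0, n1, n2, n3}.
States satisfying AG (b → AF (b ∧ ¬a)): {n0, n1, n2, n3}.
Every state reachable from n0 satisfies b → AF (b ∧ ¬a).
n0 ∈ Sat(AG (b → AF (b ∧ ¬a))).

Yes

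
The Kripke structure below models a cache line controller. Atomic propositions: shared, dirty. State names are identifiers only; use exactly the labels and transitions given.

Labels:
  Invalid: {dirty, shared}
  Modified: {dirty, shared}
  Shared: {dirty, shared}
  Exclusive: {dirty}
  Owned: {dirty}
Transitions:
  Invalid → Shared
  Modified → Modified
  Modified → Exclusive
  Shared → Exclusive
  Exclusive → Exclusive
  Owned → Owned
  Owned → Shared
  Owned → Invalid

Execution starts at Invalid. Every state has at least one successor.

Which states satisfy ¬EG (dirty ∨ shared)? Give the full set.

none

States satisfying dirty ∨ shared: {Invalid, Modified, Shared, Exclusive, Owned}.
States satisfying EG (dirty ∨ shared): {Invalid, Modified, Shared, Exclusive, Owned}.
States satisfying ¬EG (dirty ∨ shared): ∅.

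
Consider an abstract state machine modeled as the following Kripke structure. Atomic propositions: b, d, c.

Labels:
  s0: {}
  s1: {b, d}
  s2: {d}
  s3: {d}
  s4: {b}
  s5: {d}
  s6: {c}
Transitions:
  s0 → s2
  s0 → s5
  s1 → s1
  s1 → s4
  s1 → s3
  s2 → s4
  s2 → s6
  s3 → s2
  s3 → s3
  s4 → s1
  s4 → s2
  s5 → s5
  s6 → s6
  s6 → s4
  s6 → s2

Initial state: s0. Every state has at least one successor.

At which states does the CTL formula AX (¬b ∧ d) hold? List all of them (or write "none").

{s0, s3, s5}

States satisfying ¬b ∧ d: {s2, s3, s5}.
States satisfying AX (¬b ∧ d): {s0, s3, s5}.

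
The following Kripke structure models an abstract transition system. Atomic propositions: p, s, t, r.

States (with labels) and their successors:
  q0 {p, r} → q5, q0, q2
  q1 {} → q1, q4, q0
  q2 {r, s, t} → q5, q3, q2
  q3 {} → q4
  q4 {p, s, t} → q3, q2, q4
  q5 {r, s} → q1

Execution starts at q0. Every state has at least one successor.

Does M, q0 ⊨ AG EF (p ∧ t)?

Holds

States satisfying EF (p ∧ t): {q0, q1, q2, q3, q4, q5}.
States satisfying AG EF (p ∧ t): {q0, q1, q2, q3, q4, q5}.
Every state reachable from q0 satisfies EF (p ∧ t).
q0 ∈ Sat(AG EF (p ∧ t)).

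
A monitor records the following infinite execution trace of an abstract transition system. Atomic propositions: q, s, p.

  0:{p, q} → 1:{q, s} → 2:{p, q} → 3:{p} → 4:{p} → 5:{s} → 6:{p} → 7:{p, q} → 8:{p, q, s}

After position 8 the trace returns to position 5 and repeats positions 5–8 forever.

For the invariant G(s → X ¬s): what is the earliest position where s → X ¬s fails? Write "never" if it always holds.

8

Check s → X ¬s at each position in order: 0 ✓, 1 ✓, 2 ✓, 3 ✓, 4 ✓, 5 ✓, 6 ✓, 7 ✓.
At position 8 the labels are {p, q, s} and the next position 5 has {s}, so s → X ¬s is false there. This is the first violation.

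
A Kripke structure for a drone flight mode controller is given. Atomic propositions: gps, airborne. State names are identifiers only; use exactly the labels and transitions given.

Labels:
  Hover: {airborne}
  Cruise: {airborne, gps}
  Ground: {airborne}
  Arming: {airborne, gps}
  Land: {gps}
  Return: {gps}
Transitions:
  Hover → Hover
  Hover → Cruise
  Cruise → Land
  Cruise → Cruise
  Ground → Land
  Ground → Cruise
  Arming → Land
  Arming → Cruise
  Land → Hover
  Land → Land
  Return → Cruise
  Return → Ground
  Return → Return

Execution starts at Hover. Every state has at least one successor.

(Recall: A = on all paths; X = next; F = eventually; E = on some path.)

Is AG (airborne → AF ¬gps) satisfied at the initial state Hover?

States satisfying airborne → AF ¬gps: {Hover, Ground, Land, Return}.
States satisfying AG (airborne → AF ¬gps): ∅.
Cruise is reachable from Hover and violates airborne → AF ¬gps, so AG fails at Hover.
Hover ∉ Sat(AG (airborne → AF ¬gps)).

Violated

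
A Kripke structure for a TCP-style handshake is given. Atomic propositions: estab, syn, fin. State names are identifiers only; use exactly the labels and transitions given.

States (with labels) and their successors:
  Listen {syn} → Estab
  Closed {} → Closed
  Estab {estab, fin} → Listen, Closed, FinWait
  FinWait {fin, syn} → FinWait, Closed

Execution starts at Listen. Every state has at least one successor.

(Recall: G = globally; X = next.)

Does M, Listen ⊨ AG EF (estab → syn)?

States satisfying EF (estab → syn): {Listen, Closed, Estab, FinWait}.
States satisfying AG EF (estab → syn): {Listen, Closed, Estab, FinWait}.
Every state reachable from Listen satisfies EF (estab → syn).
Listen ∈ Sat(AG EF (estab → syn)).

Yes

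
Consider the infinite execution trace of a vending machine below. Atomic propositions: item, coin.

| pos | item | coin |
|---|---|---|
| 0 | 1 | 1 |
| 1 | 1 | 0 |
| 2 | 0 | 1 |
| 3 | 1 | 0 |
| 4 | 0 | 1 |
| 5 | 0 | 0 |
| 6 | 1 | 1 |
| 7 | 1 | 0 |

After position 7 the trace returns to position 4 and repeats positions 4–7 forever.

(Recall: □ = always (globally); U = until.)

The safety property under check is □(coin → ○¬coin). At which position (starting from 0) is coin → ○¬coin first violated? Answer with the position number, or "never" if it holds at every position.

coin → ○¬coin holds at every position 0..7, and those are all the positions the trace ever visits, so the invariant □(coin → ○¬coin) is never violated.

never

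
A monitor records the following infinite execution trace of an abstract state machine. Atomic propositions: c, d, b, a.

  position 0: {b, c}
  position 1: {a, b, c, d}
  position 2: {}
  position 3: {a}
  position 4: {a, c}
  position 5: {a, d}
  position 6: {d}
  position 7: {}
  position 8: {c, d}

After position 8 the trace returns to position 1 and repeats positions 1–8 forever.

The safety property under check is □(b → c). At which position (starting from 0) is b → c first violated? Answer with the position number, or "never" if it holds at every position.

never

b → c holds at every position 0..8, and those are all the positions the trace ever visits, so the invariant □(b → c) is never violated.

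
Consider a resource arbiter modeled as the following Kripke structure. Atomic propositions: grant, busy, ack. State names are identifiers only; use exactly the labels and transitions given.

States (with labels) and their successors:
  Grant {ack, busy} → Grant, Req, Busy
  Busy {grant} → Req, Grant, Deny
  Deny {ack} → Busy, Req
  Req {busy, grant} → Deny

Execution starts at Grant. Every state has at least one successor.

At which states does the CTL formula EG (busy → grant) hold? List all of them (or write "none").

{Busy, Deny, Req}

States satisfying busy → grant: {Busy, Deny, Req}.
States satisfying EG (busy → grant): {Busy, Deny, Req}.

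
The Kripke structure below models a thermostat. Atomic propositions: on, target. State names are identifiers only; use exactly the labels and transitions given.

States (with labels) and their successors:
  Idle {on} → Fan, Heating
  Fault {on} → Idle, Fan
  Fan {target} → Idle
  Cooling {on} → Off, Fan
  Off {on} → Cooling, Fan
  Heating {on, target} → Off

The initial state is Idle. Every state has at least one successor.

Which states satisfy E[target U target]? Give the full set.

States satisfying target: {Fan, Heating}.
States satisfying E[target U target]: {Fan, Heating}.

{Fan, Heating}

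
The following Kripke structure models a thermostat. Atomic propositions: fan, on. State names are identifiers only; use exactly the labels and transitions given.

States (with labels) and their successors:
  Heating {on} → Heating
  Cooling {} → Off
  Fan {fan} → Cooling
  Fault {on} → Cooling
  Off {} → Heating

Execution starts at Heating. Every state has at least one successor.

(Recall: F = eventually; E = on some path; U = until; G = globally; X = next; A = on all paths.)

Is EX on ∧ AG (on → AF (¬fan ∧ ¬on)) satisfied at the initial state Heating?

States satisfying on: {Heating, Fault}.
States satisfying EX on: {Heating, Off}.
States satisfying on → AF (¬fan ∧ ¬on): {Cooling, Fan, Fault, Off}.
States satisfying AG (on → AF (¬fan ∧ ¬on)): ∅.
States satisfying EX on ∧ AG (on → AF (¬fan ∧ ¬on)): ∅.
Heating ∉ Sat(EX on ∧ AG (on → AF (¬fan ∧ ¬on))).

No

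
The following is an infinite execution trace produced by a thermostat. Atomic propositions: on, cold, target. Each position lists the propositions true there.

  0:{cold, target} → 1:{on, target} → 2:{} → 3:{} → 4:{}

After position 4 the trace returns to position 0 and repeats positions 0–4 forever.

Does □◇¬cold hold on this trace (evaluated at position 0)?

◇¬cold holds at every position 0..4, and those are all positions ever visited, so □◇¬cold holds.

Holds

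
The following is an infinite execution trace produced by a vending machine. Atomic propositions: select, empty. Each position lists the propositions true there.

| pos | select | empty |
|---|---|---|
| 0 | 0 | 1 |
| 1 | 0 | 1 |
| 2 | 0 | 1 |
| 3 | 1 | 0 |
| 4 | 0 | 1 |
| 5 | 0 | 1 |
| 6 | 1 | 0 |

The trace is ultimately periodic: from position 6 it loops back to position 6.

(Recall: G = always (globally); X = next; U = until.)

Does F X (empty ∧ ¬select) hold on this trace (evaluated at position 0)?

Yes

X (empty ∧ ¬select) holds at position 0, which is reachable from 0, so F X (empty ∧ ¬select) holds.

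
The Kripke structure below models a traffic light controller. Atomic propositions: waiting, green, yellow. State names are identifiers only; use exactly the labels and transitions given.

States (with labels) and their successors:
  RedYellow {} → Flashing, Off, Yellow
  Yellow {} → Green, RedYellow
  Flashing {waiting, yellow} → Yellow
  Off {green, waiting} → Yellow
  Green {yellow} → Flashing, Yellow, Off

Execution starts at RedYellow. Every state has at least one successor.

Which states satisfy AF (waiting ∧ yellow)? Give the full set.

{Flashing}

States satisfying waiting ∧ yellow: {Flashing}.
States satisfying AF (waiting ∧ yellow): {Flashing}.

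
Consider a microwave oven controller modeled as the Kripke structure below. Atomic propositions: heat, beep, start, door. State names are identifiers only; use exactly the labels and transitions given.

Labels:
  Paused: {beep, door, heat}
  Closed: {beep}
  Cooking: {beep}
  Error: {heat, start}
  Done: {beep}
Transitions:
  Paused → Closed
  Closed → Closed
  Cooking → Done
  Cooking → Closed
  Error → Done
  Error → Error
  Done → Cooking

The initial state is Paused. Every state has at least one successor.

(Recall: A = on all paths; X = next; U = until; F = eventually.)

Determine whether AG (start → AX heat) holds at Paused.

States satisfying start → AX heat: {Paused, Closed, Cooking, Done}.
States satisfying AG (start → AX heat): {Paused, Closed, Cooking, Done}.
Every state reachable from Paused satisfies start → AX heat.
Paused ∈ Sat(AG (start → AX heat)).

Holds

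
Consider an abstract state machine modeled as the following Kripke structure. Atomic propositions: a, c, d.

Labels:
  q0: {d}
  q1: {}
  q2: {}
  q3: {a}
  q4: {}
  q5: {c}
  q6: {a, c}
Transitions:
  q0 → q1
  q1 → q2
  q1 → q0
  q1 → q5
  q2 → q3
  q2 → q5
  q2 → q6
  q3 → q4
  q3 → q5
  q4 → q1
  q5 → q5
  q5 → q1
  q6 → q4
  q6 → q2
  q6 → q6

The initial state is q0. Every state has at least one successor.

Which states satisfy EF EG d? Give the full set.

States satisfying EG d: ∅.
States satisfying EF EG d: ∅.

none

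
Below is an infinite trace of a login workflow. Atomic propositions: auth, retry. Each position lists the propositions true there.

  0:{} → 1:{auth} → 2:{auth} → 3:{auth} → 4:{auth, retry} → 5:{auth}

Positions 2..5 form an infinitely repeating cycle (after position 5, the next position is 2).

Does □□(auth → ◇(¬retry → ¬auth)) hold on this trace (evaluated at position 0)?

Satisfied

□(auth → ◇(¬retry → ¬auth)) holds at every position 0..5, and those are all positions ever visited, so □□(auth → ◇(¬retry → ¬auth)) holds.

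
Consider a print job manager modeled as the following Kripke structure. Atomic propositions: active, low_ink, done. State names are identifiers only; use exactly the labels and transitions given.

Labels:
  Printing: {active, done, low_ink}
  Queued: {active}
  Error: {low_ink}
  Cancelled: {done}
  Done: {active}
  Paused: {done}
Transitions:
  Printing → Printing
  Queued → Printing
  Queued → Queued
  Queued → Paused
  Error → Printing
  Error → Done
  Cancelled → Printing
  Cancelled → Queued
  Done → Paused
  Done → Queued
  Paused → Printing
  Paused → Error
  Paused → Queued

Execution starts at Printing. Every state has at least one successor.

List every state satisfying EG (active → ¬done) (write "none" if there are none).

States satisfying active → ¬done: {Queued, Error, Cancelled, Done, Paused}.
States satisfying EG (active → ¬done): {Queued, Error, Cancelled, Done, Paused}.

{Queued, Error, Cancelled, Done, Paused}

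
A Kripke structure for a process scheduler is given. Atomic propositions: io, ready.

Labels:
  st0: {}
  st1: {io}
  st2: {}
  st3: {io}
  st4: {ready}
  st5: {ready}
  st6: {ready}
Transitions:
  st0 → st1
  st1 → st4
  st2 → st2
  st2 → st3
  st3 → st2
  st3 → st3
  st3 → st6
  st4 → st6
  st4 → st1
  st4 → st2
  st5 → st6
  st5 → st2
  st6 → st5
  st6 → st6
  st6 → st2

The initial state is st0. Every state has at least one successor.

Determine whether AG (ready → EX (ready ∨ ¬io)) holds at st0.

States satisfying ready → EX (ready ∨ ¬io): {st0, st1, st2, st3, st4, st5, st6}.
States satisfying AG (ready → EX (ready ∨ ¬io)): {st0, st1, st2, st3, st4, st5, st6}.
Every state reachable from st0 satisfies ready → EX (ready ∨ ¬io).
st0 ∈ Sat(AG (ready → EX (ready ∨ ¬io))).

Yes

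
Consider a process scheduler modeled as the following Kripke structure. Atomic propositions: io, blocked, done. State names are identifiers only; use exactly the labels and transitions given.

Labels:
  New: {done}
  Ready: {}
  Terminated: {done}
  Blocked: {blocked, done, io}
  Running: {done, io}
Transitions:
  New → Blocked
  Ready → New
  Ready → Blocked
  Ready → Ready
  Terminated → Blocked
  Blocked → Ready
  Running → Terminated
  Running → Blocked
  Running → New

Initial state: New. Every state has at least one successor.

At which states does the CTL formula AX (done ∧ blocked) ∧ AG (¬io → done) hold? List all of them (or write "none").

none

States satisfying done ∧ blocked: {Blocked}.
States satisfying AX (done ∧ blocked): {New, Terminated}.
States satisfying ¬io → done: {New, Terminated, Blocked, Running}.
States satisfying AG (¬io → done): ∅.
States satisfying AX (done ∧ blocked) ∧ AG (¬io → done): ∅.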